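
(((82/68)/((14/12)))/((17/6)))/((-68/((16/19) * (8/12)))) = -1968/653429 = -0.00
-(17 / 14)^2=-289 / 196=-1.47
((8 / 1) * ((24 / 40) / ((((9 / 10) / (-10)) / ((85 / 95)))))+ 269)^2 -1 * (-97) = 159402922 / 3249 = 49062.15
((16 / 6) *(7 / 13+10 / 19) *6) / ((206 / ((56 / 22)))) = 58912 / 279851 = 0.21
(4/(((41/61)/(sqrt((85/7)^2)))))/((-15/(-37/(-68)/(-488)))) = 37/6888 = 0.01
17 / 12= 1.42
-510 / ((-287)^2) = -510 / 82369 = -0.01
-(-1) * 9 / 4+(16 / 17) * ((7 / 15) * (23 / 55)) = 136529 / 56100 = 2.43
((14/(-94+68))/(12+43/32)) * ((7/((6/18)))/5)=-672/3965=-0.17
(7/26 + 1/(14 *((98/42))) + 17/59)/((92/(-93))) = -1027557/1728818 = -0.59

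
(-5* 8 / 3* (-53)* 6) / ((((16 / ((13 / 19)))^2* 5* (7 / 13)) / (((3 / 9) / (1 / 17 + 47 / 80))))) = 9897485 / 6663699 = 1.49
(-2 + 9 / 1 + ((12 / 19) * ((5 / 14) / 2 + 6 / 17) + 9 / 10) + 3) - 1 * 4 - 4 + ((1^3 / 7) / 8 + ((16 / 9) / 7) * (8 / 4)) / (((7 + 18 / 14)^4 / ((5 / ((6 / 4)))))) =44711928506531 / 13816762626240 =3.24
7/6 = 1.17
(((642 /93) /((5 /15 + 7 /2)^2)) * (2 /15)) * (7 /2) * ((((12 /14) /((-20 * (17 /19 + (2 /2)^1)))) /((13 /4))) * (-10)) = 16264 /1065935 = 0.02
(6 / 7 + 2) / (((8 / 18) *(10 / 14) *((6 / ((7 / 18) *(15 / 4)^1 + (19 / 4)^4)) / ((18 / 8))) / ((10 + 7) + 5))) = 38816217 / 1024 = 37906.46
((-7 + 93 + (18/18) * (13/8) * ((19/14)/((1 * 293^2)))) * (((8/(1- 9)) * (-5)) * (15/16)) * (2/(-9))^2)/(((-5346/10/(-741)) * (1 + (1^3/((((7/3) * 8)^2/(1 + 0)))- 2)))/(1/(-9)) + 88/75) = 99285161259375/38142306437059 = 2.60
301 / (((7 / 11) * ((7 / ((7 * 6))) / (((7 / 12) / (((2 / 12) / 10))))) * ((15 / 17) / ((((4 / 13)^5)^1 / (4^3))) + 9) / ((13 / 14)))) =8362640 / 1857281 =4.50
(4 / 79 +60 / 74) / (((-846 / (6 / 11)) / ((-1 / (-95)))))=-2518 / 430689435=-0.00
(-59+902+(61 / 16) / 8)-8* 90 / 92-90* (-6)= 4049915 / 2944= 1375.65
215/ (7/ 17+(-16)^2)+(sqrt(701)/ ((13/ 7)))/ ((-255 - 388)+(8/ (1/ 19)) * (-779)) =3655/ 4359 - 7 * sqrt(701)/ 1547663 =0.84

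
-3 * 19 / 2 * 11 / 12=-209 / 8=-26.12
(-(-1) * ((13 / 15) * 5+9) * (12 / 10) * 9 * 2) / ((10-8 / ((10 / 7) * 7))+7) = 160 / 9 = 17.78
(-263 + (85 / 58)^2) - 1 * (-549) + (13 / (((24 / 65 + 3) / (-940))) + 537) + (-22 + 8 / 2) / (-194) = -200213558285 / 71461452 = -2801.70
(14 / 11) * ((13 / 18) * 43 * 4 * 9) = 15652 / 11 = 1422.91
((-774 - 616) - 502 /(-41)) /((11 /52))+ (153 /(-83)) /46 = -11214970571 /1721918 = -6513.07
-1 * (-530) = 530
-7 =-7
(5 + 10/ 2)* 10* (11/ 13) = 1100/ 13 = 84.62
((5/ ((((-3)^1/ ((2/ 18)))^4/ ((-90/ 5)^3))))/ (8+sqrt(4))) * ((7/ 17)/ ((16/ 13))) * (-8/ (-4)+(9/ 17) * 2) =-1183/ 210681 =-0.01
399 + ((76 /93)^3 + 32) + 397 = 666446572 /804357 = 828.55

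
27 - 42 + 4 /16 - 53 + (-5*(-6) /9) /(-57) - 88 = -155.81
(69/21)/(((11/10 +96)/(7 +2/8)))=3335/13594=0.25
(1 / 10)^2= 1 / 100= 0.01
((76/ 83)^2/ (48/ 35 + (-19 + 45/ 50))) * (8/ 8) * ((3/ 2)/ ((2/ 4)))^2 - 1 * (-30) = 238371690/ 8067019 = 29.55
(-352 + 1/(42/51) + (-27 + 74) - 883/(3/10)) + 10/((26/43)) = -1763897/546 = -3230.58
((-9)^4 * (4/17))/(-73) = -26244/1241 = -21.15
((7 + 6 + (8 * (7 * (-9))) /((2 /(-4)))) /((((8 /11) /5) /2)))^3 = 2766848123810.55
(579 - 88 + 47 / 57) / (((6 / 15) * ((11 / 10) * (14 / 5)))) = 1752125 / 4389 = 399.21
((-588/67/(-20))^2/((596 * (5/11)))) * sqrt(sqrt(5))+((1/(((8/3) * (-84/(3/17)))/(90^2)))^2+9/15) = 237699 * 5^(1/4)/334430500+187247037/4531520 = 41.32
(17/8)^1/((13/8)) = 1.31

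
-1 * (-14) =14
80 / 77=1.04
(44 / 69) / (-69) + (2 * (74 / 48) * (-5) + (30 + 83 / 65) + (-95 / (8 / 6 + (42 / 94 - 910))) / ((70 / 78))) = 17718154414841 / 1109633796180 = 15.97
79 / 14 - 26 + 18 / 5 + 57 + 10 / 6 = 8801 / 210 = 41.91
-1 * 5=-5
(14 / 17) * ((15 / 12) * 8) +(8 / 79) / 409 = 4523676 / 549287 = 8.24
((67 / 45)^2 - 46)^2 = 7860772921 / 4100625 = 1916.97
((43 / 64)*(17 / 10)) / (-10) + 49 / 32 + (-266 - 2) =-1706131 / 6400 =-266.58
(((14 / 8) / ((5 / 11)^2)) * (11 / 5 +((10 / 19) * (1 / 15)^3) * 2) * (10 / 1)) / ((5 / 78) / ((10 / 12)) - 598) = -310719409 / 996887250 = -0.31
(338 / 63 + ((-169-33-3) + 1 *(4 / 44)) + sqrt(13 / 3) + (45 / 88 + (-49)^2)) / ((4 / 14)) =7 *sqrt(39) / 6 + 12207707 / 1584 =7714.17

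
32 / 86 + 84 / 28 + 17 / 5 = 1456 / 215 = 6.77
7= 7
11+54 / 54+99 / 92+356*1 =33955 / 92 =369.08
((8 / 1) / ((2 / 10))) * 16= 640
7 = 7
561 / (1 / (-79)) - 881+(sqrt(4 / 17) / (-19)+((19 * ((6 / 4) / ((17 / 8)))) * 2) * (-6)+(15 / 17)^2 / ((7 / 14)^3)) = -13107512 / 289 - 2 * sqrt(17) / 323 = -45354.74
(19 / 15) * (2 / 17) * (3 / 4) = 19 / 170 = 0.11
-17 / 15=-1.13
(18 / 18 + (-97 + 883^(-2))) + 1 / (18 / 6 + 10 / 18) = -2388187375 / 24950048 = -95.72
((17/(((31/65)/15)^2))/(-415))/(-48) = 1077375/1276208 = 0.84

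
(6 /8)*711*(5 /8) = 10665 /32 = 333.28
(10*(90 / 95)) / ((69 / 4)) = 0.55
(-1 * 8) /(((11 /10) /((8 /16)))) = -40 /11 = -3.64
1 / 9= 0.11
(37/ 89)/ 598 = 37/ 53222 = 0.00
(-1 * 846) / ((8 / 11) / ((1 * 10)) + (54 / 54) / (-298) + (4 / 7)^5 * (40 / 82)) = -9554838996780 / 1119159119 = -8537.52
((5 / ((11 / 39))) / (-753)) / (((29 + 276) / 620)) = -8060 / 168421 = -0.05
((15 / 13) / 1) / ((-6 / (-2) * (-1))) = -5 / 13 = -0.38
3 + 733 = 736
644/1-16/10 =3212/5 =642.40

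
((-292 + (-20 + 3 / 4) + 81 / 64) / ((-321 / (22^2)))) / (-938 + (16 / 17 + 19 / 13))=-16076203 / 32180464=-0.50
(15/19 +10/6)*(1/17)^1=140/969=0.14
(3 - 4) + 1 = 0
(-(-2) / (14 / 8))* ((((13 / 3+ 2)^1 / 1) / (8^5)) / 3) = 19 / 258048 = 0.00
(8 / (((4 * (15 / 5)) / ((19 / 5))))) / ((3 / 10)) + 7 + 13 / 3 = 178 / 9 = 19.78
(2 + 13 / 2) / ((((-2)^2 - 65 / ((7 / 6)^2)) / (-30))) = 12495 / 2144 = 5.83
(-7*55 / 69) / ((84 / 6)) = -55 / 138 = -0.40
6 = 6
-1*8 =-8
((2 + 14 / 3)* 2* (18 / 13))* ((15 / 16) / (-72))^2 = 125 / 39936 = 0.00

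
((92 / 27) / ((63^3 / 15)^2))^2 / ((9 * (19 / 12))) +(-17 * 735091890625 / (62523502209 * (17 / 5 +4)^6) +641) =3298158386441482843170869110741562032 / 5145342666584072785478927308306377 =641.00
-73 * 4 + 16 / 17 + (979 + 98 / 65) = 761841 / 1105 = 689.45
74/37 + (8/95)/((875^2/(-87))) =145468054/72734375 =2.00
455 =455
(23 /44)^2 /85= 529 /164560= 0.00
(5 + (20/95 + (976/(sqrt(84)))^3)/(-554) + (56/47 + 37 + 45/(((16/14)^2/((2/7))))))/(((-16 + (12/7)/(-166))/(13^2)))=-41219760561343/73630464704 + 407534398336 * sqrt(21)/81164601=22449.68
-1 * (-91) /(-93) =-91 /93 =-0.98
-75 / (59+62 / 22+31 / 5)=-1375 / 1247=-1.10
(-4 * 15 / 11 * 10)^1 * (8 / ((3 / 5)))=-727.27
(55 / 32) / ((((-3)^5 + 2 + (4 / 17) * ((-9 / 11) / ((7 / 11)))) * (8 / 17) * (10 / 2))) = -22253 / 7351040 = -0.00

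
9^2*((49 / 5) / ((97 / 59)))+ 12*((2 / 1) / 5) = 236499 / 485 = 487.63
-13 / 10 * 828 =-5382 / 5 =-1076.40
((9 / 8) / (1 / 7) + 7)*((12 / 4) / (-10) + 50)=739.29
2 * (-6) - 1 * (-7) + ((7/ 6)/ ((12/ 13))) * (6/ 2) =-29/ 24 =-1.21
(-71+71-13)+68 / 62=-369 / 31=-11.90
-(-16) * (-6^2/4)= -144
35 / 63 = 5 / 9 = 0.56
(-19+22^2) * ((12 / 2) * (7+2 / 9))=20150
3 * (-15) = -45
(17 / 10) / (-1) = -17 / 10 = -1.70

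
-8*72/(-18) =32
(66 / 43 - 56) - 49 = -4449 / 43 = -103.47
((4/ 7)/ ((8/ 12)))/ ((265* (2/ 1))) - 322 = -597307/ 1855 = -322.00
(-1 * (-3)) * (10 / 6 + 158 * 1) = 479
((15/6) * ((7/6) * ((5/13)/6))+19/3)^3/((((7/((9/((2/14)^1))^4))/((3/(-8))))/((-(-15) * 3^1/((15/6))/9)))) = -2105173982826747/4499456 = -467873001.28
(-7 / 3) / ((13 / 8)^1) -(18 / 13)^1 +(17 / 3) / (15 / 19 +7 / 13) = 6169 / 4264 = 1.45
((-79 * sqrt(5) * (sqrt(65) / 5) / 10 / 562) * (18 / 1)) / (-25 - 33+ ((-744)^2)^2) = -711 * sqrt(13) / 860989910098780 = -0.00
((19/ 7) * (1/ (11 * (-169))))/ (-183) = 19/ 2381379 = 0.00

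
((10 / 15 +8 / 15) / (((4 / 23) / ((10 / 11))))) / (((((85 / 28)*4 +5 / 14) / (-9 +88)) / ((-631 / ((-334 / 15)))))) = 10318743 / 9185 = 1123.43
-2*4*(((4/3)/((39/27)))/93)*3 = -96/403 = -0.24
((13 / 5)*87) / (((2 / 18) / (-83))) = -844857 / 5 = -168971.40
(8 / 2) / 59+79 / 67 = 1.25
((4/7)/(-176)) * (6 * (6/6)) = -3/154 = -0.02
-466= -466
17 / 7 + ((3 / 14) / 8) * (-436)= -37 / 4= -9.25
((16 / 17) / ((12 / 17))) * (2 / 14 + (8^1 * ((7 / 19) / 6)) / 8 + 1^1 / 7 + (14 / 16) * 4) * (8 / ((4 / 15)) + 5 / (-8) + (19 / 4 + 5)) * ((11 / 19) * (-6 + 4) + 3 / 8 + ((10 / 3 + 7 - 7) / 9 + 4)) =7073738965 / 9824976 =719.98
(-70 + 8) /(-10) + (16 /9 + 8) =719 /45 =15.98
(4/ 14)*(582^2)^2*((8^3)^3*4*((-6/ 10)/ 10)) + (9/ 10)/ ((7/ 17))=-369583916367659138307/ 350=-1055954046764740395.16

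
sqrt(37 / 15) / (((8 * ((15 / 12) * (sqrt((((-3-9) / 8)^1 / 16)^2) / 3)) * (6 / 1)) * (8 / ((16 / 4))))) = 4 * sqrt(555) / 225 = 0.42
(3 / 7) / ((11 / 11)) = 3 / 7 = 0.43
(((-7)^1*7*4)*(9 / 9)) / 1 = -196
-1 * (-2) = 2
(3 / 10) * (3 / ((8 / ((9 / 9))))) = 9 / 80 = 0.11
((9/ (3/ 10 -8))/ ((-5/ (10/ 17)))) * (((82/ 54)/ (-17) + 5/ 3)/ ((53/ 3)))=14480/ 1179409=0.01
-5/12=-0.42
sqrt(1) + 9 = 10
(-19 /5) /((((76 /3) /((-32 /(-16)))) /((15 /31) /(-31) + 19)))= -27366 /4805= -5.70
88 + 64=152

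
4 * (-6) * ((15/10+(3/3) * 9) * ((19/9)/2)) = -266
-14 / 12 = -7 / 6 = -1.17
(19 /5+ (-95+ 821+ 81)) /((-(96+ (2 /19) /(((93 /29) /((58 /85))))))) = -60889053 /7211042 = -8.44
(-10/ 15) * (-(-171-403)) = -1148/ 3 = -382.67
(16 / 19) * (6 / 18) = 16 / 57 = 0.28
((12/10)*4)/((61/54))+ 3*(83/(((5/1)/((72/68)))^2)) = 15.42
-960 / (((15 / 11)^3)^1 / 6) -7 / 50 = -340757 / 150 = -2271.71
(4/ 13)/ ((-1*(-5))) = 4/ 65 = 0.06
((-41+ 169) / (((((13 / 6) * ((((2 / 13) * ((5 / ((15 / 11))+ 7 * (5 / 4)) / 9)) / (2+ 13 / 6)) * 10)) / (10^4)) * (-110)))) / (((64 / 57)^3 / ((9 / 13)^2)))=-253135681875 / 70909696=-3569.83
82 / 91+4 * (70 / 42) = 2066 / 273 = 7.57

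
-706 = -706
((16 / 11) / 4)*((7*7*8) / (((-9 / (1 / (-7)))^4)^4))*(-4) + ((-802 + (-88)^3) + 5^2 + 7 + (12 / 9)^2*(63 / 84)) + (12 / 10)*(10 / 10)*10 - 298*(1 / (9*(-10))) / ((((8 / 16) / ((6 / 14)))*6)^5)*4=-47156912665794430748089591697983522 / 69121857559388144291592075495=-682228.67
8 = 8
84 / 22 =3.82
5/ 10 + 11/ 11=3/ 2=1.50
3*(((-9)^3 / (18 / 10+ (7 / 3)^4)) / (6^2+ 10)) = -885735 / 585764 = -1.51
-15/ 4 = -3.75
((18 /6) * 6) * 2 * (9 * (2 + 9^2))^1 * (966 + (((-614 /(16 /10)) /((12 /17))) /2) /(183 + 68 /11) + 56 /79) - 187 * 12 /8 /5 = 170699027699469 /6575960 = 25958039.24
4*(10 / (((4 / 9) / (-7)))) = -630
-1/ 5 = -0.20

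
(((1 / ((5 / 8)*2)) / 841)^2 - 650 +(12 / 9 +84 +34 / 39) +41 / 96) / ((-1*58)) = 4143977054369 / 426631899200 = 9.71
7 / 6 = 1.17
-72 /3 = -24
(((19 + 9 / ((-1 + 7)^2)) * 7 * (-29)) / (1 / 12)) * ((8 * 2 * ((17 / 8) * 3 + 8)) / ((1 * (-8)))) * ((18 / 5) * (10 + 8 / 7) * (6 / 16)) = 162243081 / 8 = 20280385.12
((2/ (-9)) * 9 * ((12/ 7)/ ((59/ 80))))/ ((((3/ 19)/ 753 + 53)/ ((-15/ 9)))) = 7630400/ 52194527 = 0.15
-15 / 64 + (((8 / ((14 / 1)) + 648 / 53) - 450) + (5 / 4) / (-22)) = -114266263 / 261184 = -437.49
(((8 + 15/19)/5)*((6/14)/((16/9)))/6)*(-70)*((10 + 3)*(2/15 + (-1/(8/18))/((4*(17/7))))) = 2611713/413440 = 6.32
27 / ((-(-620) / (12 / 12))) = 27 / 620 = 0.04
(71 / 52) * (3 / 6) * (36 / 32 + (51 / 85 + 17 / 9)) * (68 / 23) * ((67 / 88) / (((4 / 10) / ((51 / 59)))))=1788579673 / 149031168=12.00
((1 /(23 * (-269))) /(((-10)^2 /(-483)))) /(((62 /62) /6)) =63 /13450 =0.00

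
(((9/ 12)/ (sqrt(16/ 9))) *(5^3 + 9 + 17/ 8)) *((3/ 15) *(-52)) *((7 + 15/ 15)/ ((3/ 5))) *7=-297297/ 4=-74324.25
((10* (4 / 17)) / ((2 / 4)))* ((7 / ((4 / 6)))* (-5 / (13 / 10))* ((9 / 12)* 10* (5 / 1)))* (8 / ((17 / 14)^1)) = -176400000 / 3757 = -46952.36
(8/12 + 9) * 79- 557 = 620/3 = 206.67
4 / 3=1.33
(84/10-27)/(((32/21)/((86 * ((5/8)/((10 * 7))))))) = -11997/1280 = -9.37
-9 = -9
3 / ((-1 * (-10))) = 3 / 10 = 0.30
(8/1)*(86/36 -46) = -3140/9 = -348.89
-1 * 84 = -84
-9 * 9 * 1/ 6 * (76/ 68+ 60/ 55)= -11151/ 374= -29.82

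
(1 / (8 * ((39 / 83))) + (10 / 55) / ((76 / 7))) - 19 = -1220513 / 65208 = -18.72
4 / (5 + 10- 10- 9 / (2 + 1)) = 2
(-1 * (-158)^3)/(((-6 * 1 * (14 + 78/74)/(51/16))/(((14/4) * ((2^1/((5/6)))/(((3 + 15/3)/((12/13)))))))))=-19537656453/144820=-134909.93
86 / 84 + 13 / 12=59 / 28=2.11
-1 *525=-525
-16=-16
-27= -27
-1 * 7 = -7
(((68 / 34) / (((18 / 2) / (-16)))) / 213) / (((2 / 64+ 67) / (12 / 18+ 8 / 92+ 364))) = -180224 / 1984095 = -0.09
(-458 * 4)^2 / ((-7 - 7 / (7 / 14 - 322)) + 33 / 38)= -82005977216 / 149287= -549317.60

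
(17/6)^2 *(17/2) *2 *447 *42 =5124259/2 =2562129.50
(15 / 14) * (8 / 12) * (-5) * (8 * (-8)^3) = 102400 / 7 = 14628.57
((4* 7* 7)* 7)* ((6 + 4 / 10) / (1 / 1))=43904 / 5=8780.80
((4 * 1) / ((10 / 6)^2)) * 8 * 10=115.20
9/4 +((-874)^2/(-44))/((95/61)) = -2451949/220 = -11145.22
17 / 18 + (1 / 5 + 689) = 690.14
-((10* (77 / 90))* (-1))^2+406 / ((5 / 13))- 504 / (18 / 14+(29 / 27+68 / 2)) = 336950572 / 347895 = 968.54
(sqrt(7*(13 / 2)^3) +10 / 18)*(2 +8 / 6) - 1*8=-166 / 27 +65*sqrt(182) / 6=140.00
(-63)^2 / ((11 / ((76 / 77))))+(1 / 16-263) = 180425 / 1936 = 93.19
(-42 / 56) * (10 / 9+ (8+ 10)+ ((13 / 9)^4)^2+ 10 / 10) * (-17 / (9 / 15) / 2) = 71461544675 / 172186884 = 415.02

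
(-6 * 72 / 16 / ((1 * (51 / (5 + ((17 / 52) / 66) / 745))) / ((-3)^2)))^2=119144992936951881 / 209924166337600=567.56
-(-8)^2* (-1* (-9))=-576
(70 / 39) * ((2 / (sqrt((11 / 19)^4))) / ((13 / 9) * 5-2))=151620 / 73931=2.05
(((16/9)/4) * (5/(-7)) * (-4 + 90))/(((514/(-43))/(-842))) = -31137160/16191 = -1923.12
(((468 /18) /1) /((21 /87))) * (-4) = -430.86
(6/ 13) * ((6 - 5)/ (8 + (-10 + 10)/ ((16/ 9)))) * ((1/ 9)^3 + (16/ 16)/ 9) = 41/ 6318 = 0.01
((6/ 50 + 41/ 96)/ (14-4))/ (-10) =-1313/ 240000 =-0.01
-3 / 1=-3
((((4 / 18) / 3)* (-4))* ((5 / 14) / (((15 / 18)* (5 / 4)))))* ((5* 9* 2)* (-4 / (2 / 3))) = 384 / 7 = 54.86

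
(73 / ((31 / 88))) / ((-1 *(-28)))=1606 / 217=7.40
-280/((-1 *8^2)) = 4.38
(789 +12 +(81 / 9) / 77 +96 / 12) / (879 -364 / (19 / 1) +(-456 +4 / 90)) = 53268210 / 26589871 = 2.00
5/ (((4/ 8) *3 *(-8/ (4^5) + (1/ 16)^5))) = -10485760/ 24573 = -426.72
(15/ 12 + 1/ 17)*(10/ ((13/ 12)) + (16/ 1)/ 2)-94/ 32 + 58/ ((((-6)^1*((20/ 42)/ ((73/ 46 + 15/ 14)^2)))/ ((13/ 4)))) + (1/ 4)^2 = -446.57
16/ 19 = 0.84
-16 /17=-0.94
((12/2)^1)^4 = 1296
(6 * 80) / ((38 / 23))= 5520 / 19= 290.53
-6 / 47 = -0.13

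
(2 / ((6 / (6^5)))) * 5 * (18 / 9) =25920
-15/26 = -0.58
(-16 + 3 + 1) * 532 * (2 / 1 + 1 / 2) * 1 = -15960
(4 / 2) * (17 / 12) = 2.83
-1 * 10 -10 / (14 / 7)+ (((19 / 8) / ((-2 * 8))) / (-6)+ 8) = -5357 / 768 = -6.98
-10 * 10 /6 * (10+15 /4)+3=-1357 /6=-226.17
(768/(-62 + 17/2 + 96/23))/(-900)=2944/170175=0.02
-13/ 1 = -13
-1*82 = -82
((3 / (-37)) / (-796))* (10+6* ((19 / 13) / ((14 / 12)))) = 0.00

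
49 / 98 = 1 / 2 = 0.50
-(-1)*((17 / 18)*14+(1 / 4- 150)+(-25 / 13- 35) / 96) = -64075 / 468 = -136.91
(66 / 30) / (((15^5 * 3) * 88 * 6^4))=1 / 118098000000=0.00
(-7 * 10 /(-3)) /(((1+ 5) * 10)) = 7 /18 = 0.39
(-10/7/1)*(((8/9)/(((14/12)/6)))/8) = -40/49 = -0.82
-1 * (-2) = 2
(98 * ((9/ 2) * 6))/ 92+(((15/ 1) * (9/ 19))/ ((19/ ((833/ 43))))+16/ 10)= 134261759/ 3570290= 37.61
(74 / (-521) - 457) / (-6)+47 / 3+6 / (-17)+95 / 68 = 3291301 / 35428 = 92.90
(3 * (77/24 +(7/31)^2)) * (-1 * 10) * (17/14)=-912815/7688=-118.73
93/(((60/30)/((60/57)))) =930/19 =48.95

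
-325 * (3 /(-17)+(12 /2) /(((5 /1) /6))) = -38805 /17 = -2282.65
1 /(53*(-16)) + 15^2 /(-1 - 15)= -5963 /424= -14.06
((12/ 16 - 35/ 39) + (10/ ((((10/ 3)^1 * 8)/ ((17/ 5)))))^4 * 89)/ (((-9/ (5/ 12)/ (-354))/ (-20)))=-1384570267589/ 17971200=-77043.84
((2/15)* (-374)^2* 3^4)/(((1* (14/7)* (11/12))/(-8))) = -32959872/5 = -6591974.40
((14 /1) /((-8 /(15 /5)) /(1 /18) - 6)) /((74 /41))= -287 /1998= -0.14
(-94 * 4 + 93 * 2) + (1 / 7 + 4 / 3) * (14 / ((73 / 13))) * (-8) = -48058 / 219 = -219.44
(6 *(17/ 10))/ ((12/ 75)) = 255/ 4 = 63.75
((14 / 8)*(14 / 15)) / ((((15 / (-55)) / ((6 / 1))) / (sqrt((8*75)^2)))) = -21560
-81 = -81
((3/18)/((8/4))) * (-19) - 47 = -583/12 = -48.58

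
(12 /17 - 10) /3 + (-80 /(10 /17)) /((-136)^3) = -171901 /55488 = -3.10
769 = 769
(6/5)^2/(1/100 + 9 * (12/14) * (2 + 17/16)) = 288/4727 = 0.06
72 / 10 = 7.20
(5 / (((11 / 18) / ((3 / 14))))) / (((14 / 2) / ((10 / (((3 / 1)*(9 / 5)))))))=250 / 539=0.46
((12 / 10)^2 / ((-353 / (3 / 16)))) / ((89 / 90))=-243 / 314170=-0.00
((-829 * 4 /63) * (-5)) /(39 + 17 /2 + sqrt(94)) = 3150200 /544887- 66320 * sqrt(94) /544887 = 4.60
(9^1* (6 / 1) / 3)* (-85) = -1530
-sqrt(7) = -2.65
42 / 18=7 / 3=2.33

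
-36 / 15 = -12 / 5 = -2.40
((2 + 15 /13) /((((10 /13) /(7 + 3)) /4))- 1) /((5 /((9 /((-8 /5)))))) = -1467 /8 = -183.38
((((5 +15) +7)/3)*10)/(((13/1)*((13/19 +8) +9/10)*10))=570/7891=0.07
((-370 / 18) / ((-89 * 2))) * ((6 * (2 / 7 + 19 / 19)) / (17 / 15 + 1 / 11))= 91575 / 125846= 0.73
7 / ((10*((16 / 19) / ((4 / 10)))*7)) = 19 / 400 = 0.05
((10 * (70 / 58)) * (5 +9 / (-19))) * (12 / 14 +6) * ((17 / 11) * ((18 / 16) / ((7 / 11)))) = 3947400 / 3857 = 1023.44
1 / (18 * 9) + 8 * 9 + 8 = 12961 / 162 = 80.01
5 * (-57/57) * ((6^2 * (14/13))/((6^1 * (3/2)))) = -280/13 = -21.54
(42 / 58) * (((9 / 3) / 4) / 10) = 63 / 1160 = 0.05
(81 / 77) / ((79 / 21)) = 243 / 869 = 0.28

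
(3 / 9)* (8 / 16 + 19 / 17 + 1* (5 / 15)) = 199 / 306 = 0.65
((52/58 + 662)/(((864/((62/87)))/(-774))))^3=-45084185946923031/594823321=-75794247.39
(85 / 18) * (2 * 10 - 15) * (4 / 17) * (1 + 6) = 350 / 9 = 38.89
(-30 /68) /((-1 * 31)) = 15 /1054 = 0.01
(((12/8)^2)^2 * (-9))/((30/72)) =-109.35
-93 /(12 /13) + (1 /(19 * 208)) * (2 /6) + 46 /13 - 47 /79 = -91607813 /936624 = -97.81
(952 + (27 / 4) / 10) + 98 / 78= 1488133 / 1560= 953.93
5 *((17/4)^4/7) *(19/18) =7934495/32256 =245.99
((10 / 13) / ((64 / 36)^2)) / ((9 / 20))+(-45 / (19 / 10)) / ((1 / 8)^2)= -11976525 / 7904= -1515.25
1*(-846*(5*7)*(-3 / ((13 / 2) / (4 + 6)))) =1776600 / 13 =136661.54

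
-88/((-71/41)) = 3608/71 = 50.82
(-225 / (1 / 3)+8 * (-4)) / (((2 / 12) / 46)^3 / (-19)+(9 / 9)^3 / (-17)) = 4801193199936 / 399466961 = 12019.00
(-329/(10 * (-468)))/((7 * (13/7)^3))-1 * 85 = -873950479/10281960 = -85.00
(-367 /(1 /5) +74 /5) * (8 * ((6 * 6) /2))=-1310544 /5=-262108.80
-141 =-141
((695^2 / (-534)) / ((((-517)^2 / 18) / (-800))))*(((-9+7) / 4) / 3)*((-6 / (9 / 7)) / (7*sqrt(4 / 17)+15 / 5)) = -45983980000 / 1022915003+37869160000*sqrt(17) / 3068745009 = 5.93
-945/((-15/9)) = 567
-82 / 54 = -41 / 27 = -1.52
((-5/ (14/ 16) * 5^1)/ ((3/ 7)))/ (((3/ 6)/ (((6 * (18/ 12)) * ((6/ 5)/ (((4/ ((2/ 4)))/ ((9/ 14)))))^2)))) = -2187/ 196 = -11.16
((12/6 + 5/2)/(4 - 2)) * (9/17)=81/68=1.19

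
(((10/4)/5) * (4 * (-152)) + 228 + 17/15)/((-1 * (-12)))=-1123/180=-6.24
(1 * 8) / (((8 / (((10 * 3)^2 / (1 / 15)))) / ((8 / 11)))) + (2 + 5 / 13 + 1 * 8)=1405485 / 143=9828.57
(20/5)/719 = 0.01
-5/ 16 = -0.31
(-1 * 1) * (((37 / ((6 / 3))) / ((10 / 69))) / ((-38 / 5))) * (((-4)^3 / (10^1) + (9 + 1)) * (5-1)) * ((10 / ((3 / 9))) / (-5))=-137862 / 95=-1451.18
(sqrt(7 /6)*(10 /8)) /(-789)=-5*sqrt(42) /18936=-0.00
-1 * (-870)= 870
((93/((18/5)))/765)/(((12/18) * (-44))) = -31/26928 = -0.00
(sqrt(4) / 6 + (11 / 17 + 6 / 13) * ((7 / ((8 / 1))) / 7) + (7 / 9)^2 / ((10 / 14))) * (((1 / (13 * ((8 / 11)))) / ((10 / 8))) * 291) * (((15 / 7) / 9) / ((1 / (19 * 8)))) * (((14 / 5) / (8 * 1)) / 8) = 19144381817 / 372340800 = 51.42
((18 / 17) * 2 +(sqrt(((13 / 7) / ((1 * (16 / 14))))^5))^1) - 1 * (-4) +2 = 11.48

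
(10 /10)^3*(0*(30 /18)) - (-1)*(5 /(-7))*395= -1975 /7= -282.14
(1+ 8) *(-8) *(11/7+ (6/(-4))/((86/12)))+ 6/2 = -28617/301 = -95.07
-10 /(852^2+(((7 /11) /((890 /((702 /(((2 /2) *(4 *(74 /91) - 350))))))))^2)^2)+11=692675397153220336101477949746745211 /62970569511922234405118870185713201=11.00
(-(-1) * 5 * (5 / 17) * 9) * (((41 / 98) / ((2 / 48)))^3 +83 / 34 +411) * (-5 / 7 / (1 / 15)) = -96238776121875 / 476007854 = -202178.97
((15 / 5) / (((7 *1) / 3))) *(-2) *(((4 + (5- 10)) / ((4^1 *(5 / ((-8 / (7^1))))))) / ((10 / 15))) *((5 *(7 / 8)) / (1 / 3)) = -81 / 28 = -2.89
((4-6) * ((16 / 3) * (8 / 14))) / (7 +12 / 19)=-2432 / 3045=-0.80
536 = 536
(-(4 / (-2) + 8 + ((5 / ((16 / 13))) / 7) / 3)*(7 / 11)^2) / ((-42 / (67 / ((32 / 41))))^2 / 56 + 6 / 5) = -549613565515 / 263900035872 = -2.08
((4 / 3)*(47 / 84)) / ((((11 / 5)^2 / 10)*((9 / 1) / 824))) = 9682000 / 68607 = 141.12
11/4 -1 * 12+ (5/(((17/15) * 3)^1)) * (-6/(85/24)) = -13573/1156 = -11.74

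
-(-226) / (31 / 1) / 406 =113 / 6293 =0.02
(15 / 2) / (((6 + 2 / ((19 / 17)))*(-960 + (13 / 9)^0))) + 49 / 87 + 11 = 285542389 / 24696168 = 11.56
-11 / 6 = -1.83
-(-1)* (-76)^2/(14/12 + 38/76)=17328/5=3465.60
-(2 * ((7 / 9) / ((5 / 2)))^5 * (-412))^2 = -196396968616984576 / 34050628916015625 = -5.77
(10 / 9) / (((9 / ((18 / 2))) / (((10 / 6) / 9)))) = 50 / 243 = 0.21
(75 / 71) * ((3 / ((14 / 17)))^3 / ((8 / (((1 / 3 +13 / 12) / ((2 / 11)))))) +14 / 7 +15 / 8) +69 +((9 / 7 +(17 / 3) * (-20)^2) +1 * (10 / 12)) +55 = 30506195201 / 12468736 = 2446.61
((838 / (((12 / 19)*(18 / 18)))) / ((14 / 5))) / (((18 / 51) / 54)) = 2030055 / 28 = 72501.96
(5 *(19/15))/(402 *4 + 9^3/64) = 1216/310923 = 0.00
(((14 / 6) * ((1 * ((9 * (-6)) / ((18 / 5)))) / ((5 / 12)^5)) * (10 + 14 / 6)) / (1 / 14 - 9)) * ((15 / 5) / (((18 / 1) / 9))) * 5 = 451132416 / 15625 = 28872.47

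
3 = 3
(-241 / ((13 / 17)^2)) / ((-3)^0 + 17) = -22.90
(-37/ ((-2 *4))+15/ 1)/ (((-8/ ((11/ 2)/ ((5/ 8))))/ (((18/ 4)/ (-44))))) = 1413/ 640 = 2.21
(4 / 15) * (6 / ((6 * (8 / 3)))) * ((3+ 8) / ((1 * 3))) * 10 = 3.67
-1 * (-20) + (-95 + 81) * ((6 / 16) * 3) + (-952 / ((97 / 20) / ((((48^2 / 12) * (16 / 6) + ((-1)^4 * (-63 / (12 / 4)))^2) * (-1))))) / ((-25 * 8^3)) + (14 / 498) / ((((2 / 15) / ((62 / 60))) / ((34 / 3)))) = -45765649 / 5796720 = -7.90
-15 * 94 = -1410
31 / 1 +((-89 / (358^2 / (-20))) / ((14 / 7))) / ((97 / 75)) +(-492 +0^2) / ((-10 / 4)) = 7080138481 / 31079770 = 227.81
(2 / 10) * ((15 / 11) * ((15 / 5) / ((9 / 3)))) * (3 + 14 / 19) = 213 / 209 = 1.02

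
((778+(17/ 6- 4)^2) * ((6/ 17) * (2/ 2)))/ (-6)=-28057/ 612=-45.84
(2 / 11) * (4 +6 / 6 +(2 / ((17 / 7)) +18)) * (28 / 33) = 7560 / 2057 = 3.68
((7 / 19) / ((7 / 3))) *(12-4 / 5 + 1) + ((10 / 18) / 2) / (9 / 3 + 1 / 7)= 75793 / 37620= 2.01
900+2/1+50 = 952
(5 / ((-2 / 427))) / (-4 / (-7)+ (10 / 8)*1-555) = 1.93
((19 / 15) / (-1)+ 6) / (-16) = -71 / 240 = -0.30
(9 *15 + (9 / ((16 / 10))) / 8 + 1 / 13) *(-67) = -7568923 / 832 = -9097.26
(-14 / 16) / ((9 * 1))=-7 / 72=-0.10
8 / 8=1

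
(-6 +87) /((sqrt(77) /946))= 6966 *sqrt(77) /7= 8732.34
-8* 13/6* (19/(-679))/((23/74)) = 73112/46851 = 1.56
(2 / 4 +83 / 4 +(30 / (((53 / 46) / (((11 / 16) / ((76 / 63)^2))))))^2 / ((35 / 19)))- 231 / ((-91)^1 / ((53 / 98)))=5266374786777847 / 50270351552512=104.76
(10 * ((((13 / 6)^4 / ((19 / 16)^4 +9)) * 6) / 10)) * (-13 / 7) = -3041632256 / 136107405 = -22.35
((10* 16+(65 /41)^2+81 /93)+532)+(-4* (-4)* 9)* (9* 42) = 2872743126 /52111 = 55127.38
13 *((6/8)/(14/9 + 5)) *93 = 32643/236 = 138.32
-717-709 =-1426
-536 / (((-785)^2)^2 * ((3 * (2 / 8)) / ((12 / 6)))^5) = -17563648 / 92275179901875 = -0.00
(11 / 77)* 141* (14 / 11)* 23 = 6486 / 11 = 589.64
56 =56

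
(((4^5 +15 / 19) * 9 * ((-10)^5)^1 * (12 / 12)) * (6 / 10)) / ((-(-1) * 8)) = -1314292500 / 19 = -69173289.47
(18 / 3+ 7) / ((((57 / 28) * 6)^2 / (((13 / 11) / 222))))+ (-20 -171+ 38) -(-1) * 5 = -5284066066 / 35703261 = -148.00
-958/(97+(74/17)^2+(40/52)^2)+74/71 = -2900864984/404126391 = -7.18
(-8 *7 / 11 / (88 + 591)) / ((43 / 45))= -0.01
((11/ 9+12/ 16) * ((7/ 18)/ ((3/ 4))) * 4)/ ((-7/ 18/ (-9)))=284/ 3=94.67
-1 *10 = -10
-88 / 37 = -2.38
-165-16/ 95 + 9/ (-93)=-486706/ 2945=-165.27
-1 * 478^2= -228484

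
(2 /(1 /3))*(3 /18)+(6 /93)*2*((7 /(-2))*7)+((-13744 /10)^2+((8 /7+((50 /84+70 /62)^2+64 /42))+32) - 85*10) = 80020445151061 /42380100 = 1888160.84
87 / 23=3.78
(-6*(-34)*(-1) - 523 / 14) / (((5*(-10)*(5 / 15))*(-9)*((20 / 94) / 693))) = -5240829 / 1000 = -5240.83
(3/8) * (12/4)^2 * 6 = 81/4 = 20.25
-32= -32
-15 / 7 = -2.14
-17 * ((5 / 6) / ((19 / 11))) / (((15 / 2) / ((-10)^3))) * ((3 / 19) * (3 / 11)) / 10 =1700 / 361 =4.71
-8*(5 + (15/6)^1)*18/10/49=-108/49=-2.20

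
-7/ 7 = -1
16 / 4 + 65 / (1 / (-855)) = -55571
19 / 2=9.50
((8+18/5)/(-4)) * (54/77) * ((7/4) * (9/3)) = -2349/220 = -10.68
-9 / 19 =-0.47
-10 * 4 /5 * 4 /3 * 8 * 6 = -512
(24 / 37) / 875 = 24 / 32375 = 0.00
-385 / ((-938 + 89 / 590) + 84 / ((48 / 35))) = 454300 / 1034387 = 0.44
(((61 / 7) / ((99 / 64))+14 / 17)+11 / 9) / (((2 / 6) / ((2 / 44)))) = 90469 / 86394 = 1.05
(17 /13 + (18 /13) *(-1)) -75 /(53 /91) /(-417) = 22208 /95771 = 0.23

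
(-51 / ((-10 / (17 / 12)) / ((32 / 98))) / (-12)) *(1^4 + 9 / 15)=-1156 / 3675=-0.31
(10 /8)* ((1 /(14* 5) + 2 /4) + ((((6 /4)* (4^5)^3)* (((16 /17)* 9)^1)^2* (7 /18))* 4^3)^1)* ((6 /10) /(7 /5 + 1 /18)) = 392756548557935187 /265013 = 1482027480002.62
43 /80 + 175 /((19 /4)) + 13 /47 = 2690159 /71440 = 37.66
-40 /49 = -0.82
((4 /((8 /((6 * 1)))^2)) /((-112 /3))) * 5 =-135 /448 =-0.30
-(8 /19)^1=-8 /19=-0.42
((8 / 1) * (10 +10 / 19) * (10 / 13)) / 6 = 8000 / 741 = 10.80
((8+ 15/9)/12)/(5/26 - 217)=-377/101466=-0.00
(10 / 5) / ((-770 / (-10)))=2 / 77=0.03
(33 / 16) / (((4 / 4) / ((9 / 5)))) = 297 / 80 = 3.71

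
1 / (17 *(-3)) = -1 / 51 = -0.02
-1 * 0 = 0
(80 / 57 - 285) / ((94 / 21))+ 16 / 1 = -84579 / 1786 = -47.36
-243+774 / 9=-157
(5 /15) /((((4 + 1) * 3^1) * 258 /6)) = 1 /1935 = 0.00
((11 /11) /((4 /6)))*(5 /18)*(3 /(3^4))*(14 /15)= 7 /486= 0.01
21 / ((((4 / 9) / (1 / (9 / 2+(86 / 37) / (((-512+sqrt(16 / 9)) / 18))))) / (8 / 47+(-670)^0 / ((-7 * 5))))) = 9905529 / 6539110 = 1.51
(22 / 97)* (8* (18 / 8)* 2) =792 / 97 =8.16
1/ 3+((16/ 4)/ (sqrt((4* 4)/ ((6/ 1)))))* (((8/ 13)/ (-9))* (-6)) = 1/ 3+16* sqrt(6)/ 39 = 1.34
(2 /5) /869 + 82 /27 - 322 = -37419086 /117315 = -318.96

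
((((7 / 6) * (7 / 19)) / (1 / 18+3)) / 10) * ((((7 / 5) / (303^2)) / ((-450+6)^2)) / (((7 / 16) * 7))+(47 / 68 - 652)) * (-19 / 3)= 12274199374494169 / 211530414843000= 58.03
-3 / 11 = -0.27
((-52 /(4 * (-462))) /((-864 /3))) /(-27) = 0.00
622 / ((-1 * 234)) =-311 / 117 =-2.66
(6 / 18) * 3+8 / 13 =21 / 13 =1.62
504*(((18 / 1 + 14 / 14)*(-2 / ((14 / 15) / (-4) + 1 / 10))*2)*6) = 1723680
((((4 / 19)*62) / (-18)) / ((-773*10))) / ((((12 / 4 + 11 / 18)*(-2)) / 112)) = -0.00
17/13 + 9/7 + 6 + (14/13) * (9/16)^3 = 1637257/186368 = 8.79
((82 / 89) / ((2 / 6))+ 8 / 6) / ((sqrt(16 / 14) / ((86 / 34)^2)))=1011403 * sqrt(14) / 154326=24.52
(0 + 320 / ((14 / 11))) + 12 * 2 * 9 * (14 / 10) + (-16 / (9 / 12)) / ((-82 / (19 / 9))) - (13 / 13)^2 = 21440623 / 38745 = 553.38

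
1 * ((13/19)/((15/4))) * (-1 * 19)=-52/15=-3.47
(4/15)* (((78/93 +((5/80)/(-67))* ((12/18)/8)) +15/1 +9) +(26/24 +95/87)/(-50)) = 7168727213/1084194000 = 6.61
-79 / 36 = -2.19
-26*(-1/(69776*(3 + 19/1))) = 13/767536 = 0.00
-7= -7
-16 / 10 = -8 / 5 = -1.60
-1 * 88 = -88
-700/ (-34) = 350/ 17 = 20.59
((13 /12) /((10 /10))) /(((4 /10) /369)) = 7995 /8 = 999.38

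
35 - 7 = 28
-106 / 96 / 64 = -53 / 3072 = -0.02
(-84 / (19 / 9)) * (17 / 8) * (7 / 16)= -22491 / 608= -36.99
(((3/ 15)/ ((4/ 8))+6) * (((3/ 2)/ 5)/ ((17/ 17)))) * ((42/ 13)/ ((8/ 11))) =2772/ 325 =8.53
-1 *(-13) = 13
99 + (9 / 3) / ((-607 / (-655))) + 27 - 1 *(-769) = 545230 / 607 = 898.24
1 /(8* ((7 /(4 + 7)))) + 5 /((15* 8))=0.24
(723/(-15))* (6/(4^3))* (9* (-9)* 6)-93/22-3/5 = 1928331/880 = 2191.29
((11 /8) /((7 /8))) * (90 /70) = 99 /49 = 2.02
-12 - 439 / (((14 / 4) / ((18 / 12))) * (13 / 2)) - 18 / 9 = -3908 / 91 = -42.95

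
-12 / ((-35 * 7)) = 12 / 245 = 0.05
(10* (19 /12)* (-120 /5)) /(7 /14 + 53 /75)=-314.92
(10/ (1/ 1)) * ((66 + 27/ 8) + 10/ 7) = 19825/ 28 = 708.04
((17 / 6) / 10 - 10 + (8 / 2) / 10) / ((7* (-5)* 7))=559 / 14700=0.04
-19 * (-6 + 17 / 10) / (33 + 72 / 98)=2.42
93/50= 1.86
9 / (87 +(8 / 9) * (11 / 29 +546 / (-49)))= 16443 / 141469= 0.12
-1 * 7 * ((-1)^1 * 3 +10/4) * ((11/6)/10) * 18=231/20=11.55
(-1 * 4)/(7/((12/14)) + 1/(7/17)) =-168/445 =-0.38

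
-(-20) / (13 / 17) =26.15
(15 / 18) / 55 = 1 / 66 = 0.02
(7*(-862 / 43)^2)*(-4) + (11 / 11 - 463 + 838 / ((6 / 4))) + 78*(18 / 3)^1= -59283490 / 5547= -10687.49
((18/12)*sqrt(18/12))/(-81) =-sqrt(6)/108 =-0.02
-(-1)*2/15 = 2/15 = 0.13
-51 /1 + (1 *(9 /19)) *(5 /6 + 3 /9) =-1917 /38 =-50.45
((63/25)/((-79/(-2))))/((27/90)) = 84/395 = 0.21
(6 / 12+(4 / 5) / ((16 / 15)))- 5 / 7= 15 / 28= 0.54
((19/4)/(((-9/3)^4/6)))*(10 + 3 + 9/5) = 703/135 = 5.21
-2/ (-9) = 2/ 9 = 0.22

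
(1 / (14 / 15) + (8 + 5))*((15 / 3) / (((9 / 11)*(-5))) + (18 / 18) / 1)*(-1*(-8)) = -1576 / 63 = -25.02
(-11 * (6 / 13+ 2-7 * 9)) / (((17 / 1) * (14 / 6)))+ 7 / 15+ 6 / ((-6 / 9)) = 191549 / 23205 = 8.25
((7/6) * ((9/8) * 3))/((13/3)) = 189/208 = 0.91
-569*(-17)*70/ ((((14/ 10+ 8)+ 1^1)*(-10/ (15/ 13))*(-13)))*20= 25391625/ 2197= 11557.41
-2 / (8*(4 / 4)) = -1 / 4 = -0.25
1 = 1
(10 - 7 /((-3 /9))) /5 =31 /5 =6.20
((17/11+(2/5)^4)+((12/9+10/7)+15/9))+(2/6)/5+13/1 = 2752696/144375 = 19.07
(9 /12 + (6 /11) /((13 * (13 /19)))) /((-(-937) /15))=0.01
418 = 418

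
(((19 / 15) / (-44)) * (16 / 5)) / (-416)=19 / 85800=0.00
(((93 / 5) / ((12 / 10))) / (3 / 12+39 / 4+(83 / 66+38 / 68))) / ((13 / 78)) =52173 / 6629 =7.87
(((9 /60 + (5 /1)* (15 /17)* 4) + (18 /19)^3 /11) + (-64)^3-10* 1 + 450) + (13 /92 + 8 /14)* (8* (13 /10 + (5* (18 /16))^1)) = -540310550329051 /2065039130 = -261646.64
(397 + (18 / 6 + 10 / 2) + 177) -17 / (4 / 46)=773 / 2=386.50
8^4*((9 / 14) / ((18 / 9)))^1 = 9216 / 7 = 1316.57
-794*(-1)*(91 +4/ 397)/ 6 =36131/ 3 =12043.67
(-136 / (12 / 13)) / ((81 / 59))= -26078 / 243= -107.32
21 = 21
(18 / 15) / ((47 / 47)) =6 / 5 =1.20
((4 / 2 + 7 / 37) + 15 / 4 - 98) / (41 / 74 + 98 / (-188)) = -640375 / 228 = -2808.66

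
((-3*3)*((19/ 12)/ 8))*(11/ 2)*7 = -4389/ 64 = -68.58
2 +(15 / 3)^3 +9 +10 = 146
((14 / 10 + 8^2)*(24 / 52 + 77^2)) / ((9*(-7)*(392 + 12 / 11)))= -92422517 / 5902260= -15.66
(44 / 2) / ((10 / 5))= 11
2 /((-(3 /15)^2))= -50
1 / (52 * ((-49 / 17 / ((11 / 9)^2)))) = -2057 / 206388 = -0.01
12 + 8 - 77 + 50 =-7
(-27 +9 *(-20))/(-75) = 69/25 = 2.76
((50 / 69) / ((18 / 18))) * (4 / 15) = 40 / 207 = 0.19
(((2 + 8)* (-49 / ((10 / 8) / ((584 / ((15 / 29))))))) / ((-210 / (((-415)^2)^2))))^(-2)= 81 / 316550139364215257275008640000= 0.00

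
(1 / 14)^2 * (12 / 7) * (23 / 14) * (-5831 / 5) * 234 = -137241 / 35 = -3921.17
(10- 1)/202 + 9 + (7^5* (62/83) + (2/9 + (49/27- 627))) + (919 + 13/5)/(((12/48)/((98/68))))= 663801200303/38477970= 17251.46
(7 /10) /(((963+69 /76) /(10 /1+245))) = 4522 /24419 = 0.19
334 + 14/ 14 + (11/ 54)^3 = 52751771/ 157464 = 335.01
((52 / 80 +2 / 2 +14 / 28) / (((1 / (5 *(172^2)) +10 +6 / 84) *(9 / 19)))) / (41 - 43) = -21148862 / 93855303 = -0.23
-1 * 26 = -26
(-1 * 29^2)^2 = 707281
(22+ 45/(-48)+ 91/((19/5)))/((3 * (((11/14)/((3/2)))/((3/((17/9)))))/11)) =2586087/5168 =500.40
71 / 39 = 1.82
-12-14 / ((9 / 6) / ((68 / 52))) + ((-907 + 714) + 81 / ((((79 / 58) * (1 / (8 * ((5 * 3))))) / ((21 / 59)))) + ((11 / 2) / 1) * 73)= 2724.30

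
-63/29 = -2.17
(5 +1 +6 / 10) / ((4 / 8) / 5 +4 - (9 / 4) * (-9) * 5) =132 / 2107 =0.06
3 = 3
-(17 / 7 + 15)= -122 / 7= -17.43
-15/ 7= -2.14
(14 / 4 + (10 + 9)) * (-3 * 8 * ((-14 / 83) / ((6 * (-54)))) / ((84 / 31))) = -155 / 1494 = -0.10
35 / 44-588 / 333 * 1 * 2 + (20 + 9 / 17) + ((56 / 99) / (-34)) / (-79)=350134909 / 19677636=17.79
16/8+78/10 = 49/5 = 9.80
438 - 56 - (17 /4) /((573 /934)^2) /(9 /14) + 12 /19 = 20496368012 /56144259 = 365.07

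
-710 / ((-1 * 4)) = 355 / 2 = 177.50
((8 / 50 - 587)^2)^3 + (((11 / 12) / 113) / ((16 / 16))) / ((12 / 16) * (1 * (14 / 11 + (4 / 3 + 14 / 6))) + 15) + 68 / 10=2782004550167146909652126161312 / 68114501953125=40843057945012432.90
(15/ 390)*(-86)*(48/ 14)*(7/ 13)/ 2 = -516/ 169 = -3.05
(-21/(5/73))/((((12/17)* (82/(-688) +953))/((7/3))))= -5229574/4916865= -1.06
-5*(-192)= 960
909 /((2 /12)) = 5454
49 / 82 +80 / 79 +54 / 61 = 986103 / 395158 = 2.50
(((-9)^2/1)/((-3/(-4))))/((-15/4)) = -144/5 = -28.80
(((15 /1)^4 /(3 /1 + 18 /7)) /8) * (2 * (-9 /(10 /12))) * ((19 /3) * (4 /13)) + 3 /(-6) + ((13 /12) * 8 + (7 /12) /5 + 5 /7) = -3392856349 /70980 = -47800.17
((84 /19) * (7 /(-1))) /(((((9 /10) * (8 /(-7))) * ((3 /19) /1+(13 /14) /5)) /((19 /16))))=1140475 /10968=103.98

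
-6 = -6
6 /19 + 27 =519 /19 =27.32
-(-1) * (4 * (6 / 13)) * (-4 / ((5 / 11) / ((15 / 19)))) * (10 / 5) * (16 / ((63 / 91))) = -11264 / 19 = -592.84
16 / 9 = 1.78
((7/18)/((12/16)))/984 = 7/13284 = 0.00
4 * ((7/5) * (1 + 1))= 56/5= 11.20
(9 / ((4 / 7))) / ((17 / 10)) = 315 / 34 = 9.26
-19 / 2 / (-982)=19 / 1964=0.01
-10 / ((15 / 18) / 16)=-192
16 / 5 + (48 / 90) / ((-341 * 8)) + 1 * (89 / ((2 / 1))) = 487969 / 10230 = 47.70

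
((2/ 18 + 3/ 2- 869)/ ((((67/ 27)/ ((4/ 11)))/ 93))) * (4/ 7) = -34848216/ 5159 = -6754.84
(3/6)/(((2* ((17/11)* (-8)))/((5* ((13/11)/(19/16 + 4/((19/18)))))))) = -1235/51442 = -0.02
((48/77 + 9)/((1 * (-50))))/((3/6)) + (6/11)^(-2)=206249/69300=2.98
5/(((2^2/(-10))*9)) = -25/18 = -1.39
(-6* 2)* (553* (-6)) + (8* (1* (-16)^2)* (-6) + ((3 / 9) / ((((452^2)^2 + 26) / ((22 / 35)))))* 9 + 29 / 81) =542920024852324156 / 19722208798845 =27528.36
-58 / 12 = -29 / 6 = -4.83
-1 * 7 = -7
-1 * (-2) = 2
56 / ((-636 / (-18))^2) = 126 / 2809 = 0.04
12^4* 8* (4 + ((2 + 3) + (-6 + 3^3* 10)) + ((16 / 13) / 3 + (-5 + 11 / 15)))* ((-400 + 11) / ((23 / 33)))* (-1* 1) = 37254257289216 / 1495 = 24919235644.96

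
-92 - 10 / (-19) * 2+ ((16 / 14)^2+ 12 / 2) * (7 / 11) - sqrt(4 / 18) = -126254 / 1463 - sqrt(2) / 3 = -86.77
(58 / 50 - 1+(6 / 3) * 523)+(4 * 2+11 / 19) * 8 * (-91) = -2469674 / 475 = -5199.31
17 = 17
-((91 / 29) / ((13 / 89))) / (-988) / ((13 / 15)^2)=140175 / 4842188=0.03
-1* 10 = -10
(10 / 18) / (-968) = -5 / 8712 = -0.00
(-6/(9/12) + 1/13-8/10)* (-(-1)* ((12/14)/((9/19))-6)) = 2376/65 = 36.55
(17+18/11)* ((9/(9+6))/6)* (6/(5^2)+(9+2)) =11521/550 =20.95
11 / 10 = 1.10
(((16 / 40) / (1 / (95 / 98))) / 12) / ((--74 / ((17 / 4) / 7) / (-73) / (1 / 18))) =-0.00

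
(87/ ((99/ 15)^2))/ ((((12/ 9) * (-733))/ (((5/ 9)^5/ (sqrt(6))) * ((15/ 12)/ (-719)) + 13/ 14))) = -9425/ 4966808 + 11328125 * sqrt(6)/ 361494767623968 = -0.00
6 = 6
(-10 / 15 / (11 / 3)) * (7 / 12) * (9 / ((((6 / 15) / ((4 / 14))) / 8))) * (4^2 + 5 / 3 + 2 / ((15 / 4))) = -1092 / 11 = -99.27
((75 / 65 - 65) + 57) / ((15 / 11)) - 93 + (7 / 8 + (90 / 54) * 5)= -138547 / 1560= -88.81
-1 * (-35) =35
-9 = -9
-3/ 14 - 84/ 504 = -0.38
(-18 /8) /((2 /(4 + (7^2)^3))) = -1058877 /8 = -132359.62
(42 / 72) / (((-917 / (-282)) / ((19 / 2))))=893 / 524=1.70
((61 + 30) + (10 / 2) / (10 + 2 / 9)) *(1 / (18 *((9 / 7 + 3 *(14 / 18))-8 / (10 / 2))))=294595 / 117024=2.52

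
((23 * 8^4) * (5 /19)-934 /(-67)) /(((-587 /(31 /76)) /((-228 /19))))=2936700618 /14197769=206.84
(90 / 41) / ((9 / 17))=170 / 41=4.15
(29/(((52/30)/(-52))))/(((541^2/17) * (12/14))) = -17255/292681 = -0.06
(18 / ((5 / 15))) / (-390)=-9 / 65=-0.14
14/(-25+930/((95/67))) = 266/11987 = 0.02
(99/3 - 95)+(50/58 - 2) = -1831/29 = -63.14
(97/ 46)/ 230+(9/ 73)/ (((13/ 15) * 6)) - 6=-59912417/ 10040420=-5.97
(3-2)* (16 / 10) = 8 / 5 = 1.60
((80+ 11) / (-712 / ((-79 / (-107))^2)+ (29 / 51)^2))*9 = -13294696779 / 21197291807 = -0.63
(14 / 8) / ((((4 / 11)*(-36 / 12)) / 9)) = -231 / 16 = -14.44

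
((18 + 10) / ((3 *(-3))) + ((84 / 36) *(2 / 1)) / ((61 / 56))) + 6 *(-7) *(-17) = 392630 / 549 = 715.17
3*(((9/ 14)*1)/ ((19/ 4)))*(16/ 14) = 432/ 931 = 0.46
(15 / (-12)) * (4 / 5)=-1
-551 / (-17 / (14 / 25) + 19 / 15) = 115710 / 6109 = 18.94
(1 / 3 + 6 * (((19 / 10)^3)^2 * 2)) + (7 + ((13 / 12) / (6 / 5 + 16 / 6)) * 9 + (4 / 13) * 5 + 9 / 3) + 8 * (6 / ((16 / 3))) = 166241142983 / 282750000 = 587.94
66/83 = 0.80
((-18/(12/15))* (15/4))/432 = -25/128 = -0.20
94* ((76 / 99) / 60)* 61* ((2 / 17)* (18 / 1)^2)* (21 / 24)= 2287866 / 935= 2446.92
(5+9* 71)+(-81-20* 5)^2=33405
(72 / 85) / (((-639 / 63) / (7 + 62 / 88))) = -42714 / 66385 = -0.64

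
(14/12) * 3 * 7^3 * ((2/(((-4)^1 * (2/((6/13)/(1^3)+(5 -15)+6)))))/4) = 55223/208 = 265.50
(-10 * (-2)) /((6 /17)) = 170 /3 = 56.67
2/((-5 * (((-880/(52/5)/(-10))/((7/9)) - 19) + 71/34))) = 6188/93325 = 0.07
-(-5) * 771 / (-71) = -3855 / 71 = -54.30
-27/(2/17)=-459/2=-229.50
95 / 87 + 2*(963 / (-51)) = -54239 / 1479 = -36.67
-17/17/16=-0.06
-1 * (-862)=862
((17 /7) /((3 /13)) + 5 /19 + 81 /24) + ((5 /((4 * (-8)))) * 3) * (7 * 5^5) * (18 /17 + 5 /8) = -29956517855 /1736448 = -17251.61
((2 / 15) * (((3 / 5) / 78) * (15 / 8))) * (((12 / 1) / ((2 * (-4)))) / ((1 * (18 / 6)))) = -1 / 1040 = -0.00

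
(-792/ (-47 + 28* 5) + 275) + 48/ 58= 267.31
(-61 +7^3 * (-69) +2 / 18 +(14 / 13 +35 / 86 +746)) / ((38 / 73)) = -16879704955 / 382356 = -44146.57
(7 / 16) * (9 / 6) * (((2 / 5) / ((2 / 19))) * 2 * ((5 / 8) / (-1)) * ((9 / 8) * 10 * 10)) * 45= -4039875 / 256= -15780.76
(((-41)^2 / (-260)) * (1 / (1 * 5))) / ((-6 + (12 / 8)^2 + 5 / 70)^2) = -329476 / 3447925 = -0.10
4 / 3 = 1.33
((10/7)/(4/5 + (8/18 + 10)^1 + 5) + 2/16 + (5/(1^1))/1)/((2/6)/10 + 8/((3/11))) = 3200955/18032308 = 0.18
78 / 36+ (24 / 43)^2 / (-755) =18144479 / 8375970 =2.17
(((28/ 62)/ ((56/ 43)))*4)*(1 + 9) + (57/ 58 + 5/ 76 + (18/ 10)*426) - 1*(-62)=288231461/ 341620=843.72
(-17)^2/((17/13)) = 221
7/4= 1.75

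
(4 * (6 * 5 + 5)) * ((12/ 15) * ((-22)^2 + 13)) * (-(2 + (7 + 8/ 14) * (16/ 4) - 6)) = -1463168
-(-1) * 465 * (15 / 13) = 6975 / 13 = 536.54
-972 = -972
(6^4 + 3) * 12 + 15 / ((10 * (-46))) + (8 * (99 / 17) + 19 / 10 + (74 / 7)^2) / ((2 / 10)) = 1256001511 / 76636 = 16389.18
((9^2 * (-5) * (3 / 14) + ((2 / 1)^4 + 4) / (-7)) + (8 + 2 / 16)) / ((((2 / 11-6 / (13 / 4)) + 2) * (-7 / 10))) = 346.94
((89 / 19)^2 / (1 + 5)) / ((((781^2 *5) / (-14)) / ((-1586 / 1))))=87938942 / 3302938815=0.03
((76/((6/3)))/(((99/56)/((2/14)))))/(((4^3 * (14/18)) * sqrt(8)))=19 * sqrt(2)/1232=0.02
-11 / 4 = -2.75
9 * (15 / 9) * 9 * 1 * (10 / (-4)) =-675 / 2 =-337.50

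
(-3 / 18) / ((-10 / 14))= 7 / 30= 0.23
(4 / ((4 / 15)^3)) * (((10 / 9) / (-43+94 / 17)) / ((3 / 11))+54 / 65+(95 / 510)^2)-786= -7379921597 / 11781952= -626.38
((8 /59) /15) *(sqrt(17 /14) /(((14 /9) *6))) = 0.00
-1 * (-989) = 989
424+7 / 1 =431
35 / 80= 7 / 16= 0.44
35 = 35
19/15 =1.27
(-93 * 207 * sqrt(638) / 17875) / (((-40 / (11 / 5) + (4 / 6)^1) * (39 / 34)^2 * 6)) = 2139 * sqrt(638) / 274625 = 0.20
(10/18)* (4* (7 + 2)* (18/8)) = 45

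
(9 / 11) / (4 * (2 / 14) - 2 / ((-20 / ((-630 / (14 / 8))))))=-63 / 2728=-0.02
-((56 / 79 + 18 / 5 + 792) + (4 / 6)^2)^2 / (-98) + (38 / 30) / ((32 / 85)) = 128431767155449 / 19816423200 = 6481.08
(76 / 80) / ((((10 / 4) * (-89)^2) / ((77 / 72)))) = 1463 / 28515600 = 0.00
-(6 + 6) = -12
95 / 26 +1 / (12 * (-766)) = 436607 / 119496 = 3.65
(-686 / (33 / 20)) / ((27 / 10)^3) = -13720000 / 649539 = -21.12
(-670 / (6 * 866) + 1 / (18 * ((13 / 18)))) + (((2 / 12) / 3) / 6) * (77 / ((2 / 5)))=2103913 / 1215864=1.73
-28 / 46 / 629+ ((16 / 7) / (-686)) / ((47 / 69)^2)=-625272422 / 76730204803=-0.01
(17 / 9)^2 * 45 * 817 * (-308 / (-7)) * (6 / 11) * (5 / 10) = 4722260 / 3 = 1574086.67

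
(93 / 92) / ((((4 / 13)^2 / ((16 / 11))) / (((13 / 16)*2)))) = 204321 / 8096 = 25.24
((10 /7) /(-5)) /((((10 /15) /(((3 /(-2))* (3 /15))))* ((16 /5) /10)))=45 /112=0.40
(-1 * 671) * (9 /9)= -671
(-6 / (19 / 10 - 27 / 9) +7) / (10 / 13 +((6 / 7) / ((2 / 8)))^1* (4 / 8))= 12467 / 2486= 5.01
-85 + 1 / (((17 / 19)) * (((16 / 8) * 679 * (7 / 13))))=-13735923 / 161602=-85.00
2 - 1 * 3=-1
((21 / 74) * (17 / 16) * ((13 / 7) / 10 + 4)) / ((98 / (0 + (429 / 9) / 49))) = 712283 / 56855680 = 0.01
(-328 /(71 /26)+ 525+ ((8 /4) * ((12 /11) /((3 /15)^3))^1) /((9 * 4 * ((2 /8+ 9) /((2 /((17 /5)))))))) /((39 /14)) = 8363760706 /57476133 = 145.52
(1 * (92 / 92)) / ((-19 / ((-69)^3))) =328509 / 19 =17289.95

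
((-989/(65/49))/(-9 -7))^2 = 2348468521/1081600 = 2171.29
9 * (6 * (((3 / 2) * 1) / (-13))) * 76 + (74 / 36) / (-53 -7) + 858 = 5397359 / 14040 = 384.43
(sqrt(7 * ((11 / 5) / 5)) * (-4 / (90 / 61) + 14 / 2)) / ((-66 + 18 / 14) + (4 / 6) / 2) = -1351 * sqrt(77) / 101400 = -0.12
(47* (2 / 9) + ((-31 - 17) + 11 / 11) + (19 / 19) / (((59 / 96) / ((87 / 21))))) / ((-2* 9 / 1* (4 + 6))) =0.17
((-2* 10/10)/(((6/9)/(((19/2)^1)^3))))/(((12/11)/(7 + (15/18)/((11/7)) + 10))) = -41332.62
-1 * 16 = -16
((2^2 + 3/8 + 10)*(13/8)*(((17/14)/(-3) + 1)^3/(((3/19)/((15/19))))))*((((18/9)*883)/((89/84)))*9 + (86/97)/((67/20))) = 31669990883984375/85706628336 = 369516.24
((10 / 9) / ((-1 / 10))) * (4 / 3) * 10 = -148.15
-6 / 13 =-0.46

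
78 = 78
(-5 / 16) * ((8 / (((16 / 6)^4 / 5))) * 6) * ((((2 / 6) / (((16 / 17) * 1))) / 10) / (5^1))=-0.01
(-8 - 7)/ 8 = -15/ 8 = -1.88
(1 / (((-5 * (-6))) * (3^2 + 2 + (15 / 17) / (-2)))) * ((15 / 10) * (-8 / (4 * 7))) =-17 / 12565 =-0.00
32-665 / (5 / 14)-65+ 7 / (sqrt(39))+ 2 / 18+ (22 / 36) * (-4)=-1896.21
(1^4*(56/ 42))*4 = 16/ 3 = 5.33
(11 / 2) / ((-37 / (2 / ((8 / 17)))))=-187 / 296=-0.63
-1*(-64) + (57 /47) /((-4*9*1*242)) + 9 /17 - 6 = 135805237 /2320296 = 58.53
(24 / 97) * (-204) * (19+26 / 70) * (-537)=1782565056 / 3395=525055.98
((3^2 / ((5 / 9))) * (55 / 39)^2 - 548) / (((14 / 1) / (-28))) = 1031.56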